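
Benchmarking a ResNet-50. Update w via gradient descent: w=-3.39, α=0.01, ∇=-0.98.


w_new = w - α·∇
= -3.39 - 0.01·-0.98
= -3.39 + 0.0098
= -3.3802

-3.3802


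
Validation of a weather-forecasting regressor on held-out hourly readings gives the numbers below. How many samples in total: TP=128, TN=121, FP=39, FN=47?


Total = TP + TN + FP + FN
= 128 + 121 + 39 + 47
= 335
(Predicted positive: 167, predicted negative: 168)

335


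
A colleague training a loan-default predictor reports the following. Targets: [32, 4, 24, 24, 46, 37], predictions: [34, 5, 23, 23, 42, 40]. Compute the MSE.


Squared errors: (32-34)²=4, (4-5)²=1, (24-23)²=1, (24-23)²=1, (46-42)²=16, (37-40)²=9
Sum = 32
MSE = 32/6 = 16/3

16/3


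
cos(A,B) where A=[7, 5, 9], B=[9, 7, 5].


A·B = 7·9 + 5·7 + 9·5 = 143
‖A‖ = √155 = 12.4499, ‖B‖ = √155 = 12.4499
cos = 143/(√155·√155) = 143/√24025 = 0.9226

0.9226


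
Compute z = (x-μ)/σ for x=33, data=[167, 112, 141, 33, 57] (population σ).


μ = 102, σ = 50.2633
z = (33 - 102)/50.2633 = -1.3728

-1.3728


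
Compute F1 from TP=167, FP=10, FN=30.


Precision = 167/177 = 0.9435
Recall = 167/197 = 0.8477
F1 = 2·P·R/(P+R) = 2·TP/(2·TP+FP+FN) = 334/(334+10+30) = 334/374 = 0.893

0.893


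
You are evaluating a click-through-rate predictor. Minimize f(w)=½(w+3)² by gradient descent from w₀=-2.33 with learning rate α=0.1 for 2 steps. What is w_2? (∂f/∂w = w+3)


step 1: grad = -2.33+3 = 0.67; w = -2.33 - 0.1·(0.67) = -2.397
step 2: grad = -2.397+3 = 0.603; w = -2.397 - 0.1·(0.603) = -2.4573

-2.4573


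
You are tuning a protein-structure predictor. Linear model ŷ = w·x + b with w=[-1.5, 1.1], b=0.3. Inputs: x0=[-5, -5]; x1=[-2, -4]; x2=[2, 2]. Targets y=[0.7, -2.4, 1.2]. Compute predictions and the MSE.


ŷ0 = (-1.5)·(-5) + (1.1)·(-5) + 0.3 = 2.3
ŷ1 = (-1.5)·(-2) + (1.1)·(-4) + 0.3 = -1.1
ŷ2 = (-1.5)·(2) + (1.1)·(2) + 0.3 = -0.5
errors² = [2.56, 1.69, 2.89]
MSE = 7.1400/3 = 2.38

2.38


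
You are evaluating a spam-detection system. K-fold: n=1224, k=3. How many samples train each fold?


Fold size = 1224/3 = 408
Training per fold = 1224 - 408 = 816

816


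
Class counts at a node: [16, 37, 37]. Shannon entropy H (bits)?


Probabilities: [16/90, 37/90, 37/90] ≈ [0.1778, 0.4111, 0.4111]
H = -((16/90)·log₂(16/90) + (37/90)·log₂(37/90) + (37/90)·log₂(37/90))
  = 1.4974 bits

1.4974 bits


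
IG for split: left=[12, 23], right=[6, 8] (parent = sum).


Parent = [18, 31], H_parent = 0.9486
H_left = 0.9275 (n=35), H_right = 0.9852 (n=14)
H_children = (35/49)·0.9275 + (14/49)·0.9852 = 0.944
IG = 0.9486 - 0.944 = 0.0046

0.0046


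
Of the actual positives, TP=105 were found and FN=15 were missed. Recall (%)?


Recall = TP/(TP+FN)
= 105/(105+15)
= 105/120 = 87.5%

87.5%


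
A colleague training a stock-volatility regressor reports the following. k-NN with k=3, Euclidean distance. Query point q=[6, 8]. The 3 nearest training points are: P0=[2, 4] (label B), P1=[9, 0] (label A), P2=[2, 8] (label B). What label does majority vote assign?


d(q,P0) = 5.6569  (label B)
d(q,P1) = 8.544  (label A)
d(q,P2) = 4.0  (label B)
Votes: A=1, B=2
Majority → B

B


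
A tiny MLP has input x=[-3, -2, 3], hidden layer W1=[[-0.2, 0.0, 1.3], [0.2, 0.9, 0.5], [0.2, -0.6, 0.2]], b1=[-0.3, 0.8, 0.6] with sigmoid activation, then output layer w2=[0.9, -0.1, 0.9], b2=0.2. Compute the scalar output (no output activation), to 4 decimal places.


z1[0] = (-0.2)·(-3) + (0.0)·(-2) + (1.3)·(3) - 0.3 = 4.2
z1[1] = (0.2)·(-3) + (0.9)·(-2) + (0.5)·(3) + 0.8 = -0.1
z1[2] = (0.2)·(-3) + (-0.6)·(-2) + (0.2)·(3) + 0.6 = 1.8
h = sigmoid(z1) = [0.9852, 0.475, 0.8581]
output = (0.9)·(0.9852) + (-0.1)·(0.475) + (0.9)·(0.8581) + 0.2 = 1.8115

1.8115


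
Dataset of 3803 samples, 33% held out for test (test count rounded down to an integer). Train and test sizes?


Test = ⌊3803·33/100⌋ = 1254
Train = 3803 - 1254 = 2549

Train: 2549, Test: 1254


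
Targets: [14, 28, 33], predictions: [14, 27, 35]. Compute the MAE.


Absolute errors: |14-14|=0, |28-27|=1, |33-35|=2
Sum = 3
MAE = 3/3 = 1

1


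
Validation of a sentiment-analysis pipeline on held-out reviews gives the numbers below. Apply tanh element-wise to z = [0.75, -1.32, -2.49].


tanh(0.75) = 0.6351
tanh(-1.32) = -0.8668
tanh(-2.49) = -0.9863
result = [0.6351, -0.8668, -0.9863]

[0.6351, -0.8668, -0.9863]


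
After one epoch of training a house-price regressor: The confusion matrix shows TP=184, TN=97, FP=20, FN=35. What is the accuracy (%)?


Accuracy = (TP+TN)/(TP+TN+FP+FN)
= (184+97)/(336)
= 281/336 = 83.63%

83.63%


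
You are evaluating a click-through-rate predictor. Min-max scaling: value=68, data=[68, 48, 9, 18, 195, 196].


min=9, max=196
(68-9)/(196-9) = 59/187 = 0.3155

0.3155


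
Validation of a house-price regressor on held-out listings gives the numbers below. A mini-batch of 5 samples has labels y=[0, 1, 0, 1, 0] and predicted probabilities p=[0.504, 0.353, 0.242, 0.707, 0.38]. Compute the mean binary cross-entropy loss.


L[0] = -ln(1-0.504) = -ln(0.496) = 0.7012
L[1] = -ln(0.353) = 1.0413
L[2] = -ln(1-0.242) = -ln(0.758) = 0.2771
L[3] = -ln(0.707) = 0.3467
L[4] = -ln(1-0.38) = -ln(0.62) = 0.478
mean = (0.7012 + 1.0413 + 0.2771 + 0.3467 + 0.478)/5 = 0.5689

0.5689


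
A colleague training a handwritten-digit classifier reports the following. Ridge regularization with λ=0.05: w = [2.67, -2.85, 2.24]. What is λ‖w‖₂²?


‖w‖₂² = (2.67)² + (-2.85)² + (2.24)²
     = 7.1289 + 8.1225 + 5.0176
     = 20.269
λ·‖w‖₂² = 0.05·20.269 = 1.01345

1.01345


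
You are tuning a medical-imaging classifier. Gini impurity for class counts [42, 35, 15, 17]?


Probabilities: [42/109, 35/109, 15/109, 17/109] ≈ [0.3853, 0.3211, 0.1376, 0.156]
Σpᵢ² = (1764 + 1225 + 225 + 289)/109² = 3503/11881
Gini = 1 - Σpᵢ² = 1 - 3503/11881 = 0.7052

0.7052


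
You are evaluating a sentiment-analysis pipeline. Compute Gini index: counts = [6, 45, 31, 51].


Probabilities: [6/133, 45/133, 31/133, 51/133] ≈ [0.0451, 0.3383, 0.2331, 0.3835]
Σpᵢ² = (36 + 2025 + 961 + 2601)/133² = 5623/17689
Gini = 1 - Σpᵢ² = 1 - 5623/17689 = 0.6821

0.6821


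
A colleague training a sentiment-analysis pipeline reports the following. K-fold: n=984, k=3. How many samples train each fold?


Fold size = 984/3 = 328
Training per fold = 984 - 328 = 656

656


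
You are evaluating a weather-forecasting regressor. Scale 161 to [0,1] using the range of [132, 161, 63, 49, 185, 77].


min=49, max=185
(161-49)/(185-49) = 112/136 = 0.8235

0.8235


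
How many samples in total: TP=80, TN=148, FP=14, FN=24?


Total = TP + TN + FP + FN
= 80 + 148 + 14 + 24
= 266
(Predicted positive: 94, predicted negative: 172)

266


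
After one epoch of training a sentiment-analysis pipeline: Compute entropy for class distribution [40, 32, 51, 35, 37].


Probabilities: [40/195, 32/195, 51/195, 35/195, 37/195] ≈ [0.2051, 0.1641, 0.2615, 0.1795, 0.1897]
H = -((40/195)·log₂(40/195) + (32/195)·log₂(32/195) + (51/195)·log₂(51/195) + (35/195)·log₂(35/195) + (37/195)·log₂(37/195))
  = 2.3025 bits

2.3025 bits


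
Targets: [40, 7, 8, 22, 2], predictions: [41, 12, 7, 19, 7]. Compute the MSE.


Squared errors: (40-41)²=1, (7-12)²=25, (8-7)²=1, (22-19)²=9, (2-7)²=25
Sum = 61
MSE = 61/5 = 61/5

61/5


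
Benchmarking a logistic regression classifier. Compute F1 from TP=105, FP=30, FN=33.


Precision = 105/135 = 0.7778
Recall = 105/138 = 0.7609
F1 = 2·P·R/(P+R) = 2·TP/(2·TP+FP+FN) = 210/(210+30+33) = 210/273 = 0.7692

0.7692


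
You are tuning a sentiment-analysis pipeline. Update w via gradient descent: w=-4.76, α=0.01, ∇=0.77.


w_new = w - α·∇
= -4.76 - 0.01·0.77
= -4.76 - 0.0077
= -4.7677

-4.7677


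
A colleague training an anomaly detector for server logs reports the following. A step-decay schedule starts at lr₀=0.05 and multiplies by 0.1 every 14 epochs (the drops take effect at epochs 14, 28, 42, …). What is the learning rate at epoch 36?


n_drops = ⌊36/14⌋ = 2
lr = 0.05·0.1^2 = 0.05·0.01 = 0.0005

0.0005


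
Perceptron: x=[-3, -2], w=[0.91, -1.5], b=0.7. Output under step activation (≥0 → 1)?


z = (-3)·(0.91) + (-2)·(-1.5) + 0.7
  = 0.97
step(z) = 1 (z≥0)

1


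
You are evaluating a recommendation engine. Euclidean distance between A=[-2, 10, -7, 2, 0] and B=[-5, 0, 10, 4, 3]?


d = √((-2+ 5)² + (10-0)² + (-7-10)² + (2-4)² + (0-3)²)
  = √(9 + 100 + 289 + 4 + 9)
  = √411 = 20.2731

20.2731


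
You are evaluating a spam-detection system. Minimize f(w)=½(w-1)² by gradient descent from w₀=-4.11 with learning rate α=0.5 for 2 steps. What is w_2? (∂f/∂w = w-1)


step 1: grad = -4.11-1 = -5.11; w = -4.11 - 0.5·(-5.11) = -1.555
step 2: grad = -1.555-1 = -2.555; w = -1.555 - 0.5·(-2.555) = -0.2775

-0.2775


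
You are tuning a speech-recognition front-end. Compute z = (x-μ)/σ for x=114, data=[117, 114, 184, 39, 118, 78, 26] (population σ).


μ = 96.5714, σ = 49.9481
z = (114 - 96.5714)/49.9481 = 0.3489

0.3489


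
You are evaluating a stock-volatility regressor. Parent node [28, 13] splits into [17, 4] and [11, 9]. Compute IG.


Parent = [28, 13], H_parent = 0.9012
H_left = 0.7025 (n=21), H_right = 0.9928 (n=20)
H_children = (21/41)·0.7025 + (20/41)·0.9928 = 0.8441
IG = 0.9012 - 0.8441 = 0.0571

0.0571


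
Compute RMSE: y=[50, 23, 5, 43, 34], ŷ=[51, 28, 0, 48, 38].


MSE = 92/5 = 18.4
RMSE = √(92/5) = 4.2895

4.2895


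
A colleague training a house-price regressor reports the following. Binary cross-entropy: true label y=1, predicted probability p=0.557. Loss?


BCE = -[y·ln(p) + (1-y)·ln(1-p)]
= -1·ln(0.557) - 0
= -ln(0.557) = 0.5852

0.5852


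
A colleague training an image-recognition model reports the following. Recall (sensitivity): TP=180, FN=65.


Recall = TP/(TP+FN)
= 180/(180+65)
= 180/245 = 73.47%

73.47%


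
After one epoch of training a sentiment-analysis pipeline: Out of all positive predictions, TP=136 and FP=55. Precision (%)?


Precision = TP/(TP+FP)
= 136/(136+55)
= 136/191 = 71.2%

71.2%


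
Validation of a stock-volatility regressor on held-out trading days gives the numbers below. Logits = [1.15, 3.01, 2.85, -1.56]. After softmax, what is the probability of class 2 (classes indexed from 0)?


Exponentials: e^1.15=3.1582, e^3.01=20.2874, e^2.85=17.2878, e^-1.56=0.2101
Sum = 40.9435
Softmax = [0.0771, 0.4955, 0.4222, 0.0051]
p[2] = 17.2878/40.9435 = 0.4222

0.4222


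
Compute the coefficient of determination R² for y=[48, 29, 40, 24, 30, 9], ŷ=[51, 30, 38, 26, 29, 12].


ȳ = 30
SS_res = Σ(y-ŷ)² = 28
SS_tot = Σ(y-ȳ)² = 902
R² = 1 - SS_res/SS_tot = 1 - 0.031 = 0.969

0.969


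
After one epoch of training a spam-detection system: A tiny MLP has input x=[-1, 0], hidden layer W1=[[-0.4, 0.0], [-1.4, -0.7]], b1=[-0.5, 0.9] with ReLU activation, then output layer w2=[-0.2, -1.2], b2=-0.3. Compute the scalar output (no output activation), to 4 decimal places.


z1[0] = (-0.4)·(-1) + (0.0)·(0) - 0.5 = -0.1
z1[1] = (-1.4)·(-1) + (-0.7)·(0) + 0.9 = 2.3
h = ReLU(z1) = [0.0, 2.3]
output = (-0.2)·(0.0) + (-1.2)·(2.3) - 0.3 = -3.06

-3.06


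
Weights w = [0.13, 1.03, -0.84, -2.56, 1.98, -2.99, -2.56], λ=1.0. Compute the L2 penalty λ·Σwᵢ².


‖w‖₂² = (0.13)² + (1.03)² + (-0.84)² + (-2.56)² + (1.98)² + (-2.99)² + (-2.56)²
     = 0.0169 + 1.0609 + 0.7056 + 6.5536 + 3.9204 + 8.9401 + 6.5536
     = 27.7511
λ·‖w‖₂² = 1.0·27.7511 = 27.7511

27.7511


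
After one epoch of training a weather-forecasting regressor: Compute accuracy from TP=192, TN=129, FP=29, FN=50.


Accuracy = (TP+TN)/(TP+TN+FP+FN)
= (192+129)/(400)
= 321/400 = 80.25%

80.25%


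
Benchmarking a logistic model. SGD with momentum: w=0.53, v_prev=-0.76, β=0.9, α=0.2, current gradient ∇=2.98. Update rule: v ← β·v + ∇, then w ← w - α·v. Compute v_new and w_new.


v_new = 0.9·-0.76 + 2.98 = -0.684 + 2.98 = 2.296
w_new = 0.53 - 0.2·2.296 = 0.53 - 0.4592 = 0.0708

v_new=2.296, w_new=0.0708


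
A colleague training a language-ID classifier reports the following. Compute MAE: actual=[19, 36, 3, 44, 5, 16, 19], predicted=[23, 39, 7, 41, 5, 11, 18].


Absolute errors: |19-23|=4, |36-39|=3, |3-7|=4, |44-41|=3, |5-5|=0, |16-11|=5, |19-18|=1
Sum = 20
MAE = 20/7 = 20/7

20/7


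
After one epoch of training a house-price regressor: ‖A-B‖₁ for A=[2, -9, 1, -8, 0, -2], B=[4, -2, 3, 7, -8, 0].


d = |2-4| + |-9+ 2| + |1-3| + |-8-7| + |0+ 8| + |-2-0|
  = 2 + 7 + 2 + 15 + 8 + 2
  = 36

36


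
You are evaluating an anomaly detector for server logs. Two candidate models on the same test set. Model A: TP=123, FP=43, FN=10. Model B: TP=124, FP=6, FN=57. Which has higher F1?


Model A: P=123/166=0.741, R=123/133=0.9248, F1=2PR/(P+R)=2TP/(2TP+FP+FN)=246/299=0.8227
Model B: P=124/130=0.9538, R=124/181=0.6851, F1=2PR/(P+R)=2TP/(2TP+FP+FN)=248/311=0.7974
0.8227 > 0.7974 → Model A

Model A


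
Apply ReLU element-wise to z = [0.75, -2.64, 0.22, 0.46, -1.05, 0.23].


ReLU(0.75) = max(0, 0.75) = 0.75
ReLU(-2.64) = max(0, -2.64) = 0.0
ReLU(0.22) = max(0, 0.22) = 0.22
ReLU(0.46) = max(0, 0.46) = 0.46
ReLU(-1.05) = max(0, -1.05) = 0.0
ReLU(0.23) = max(0, 0.23) = 0.23
result = [0.75, 0.0, 0.22, 0.46, 0.0, 0.23]

[0.75, 0.0, 0.22, 0.46, 0.0, 0.23]


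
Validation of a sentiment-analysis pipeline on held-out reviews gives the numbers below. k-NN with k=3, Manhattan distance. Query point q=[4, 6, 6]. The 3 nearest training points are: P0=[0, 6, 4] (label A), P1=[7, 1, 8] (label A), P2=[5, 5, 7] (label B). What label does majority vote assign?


d(q,P0) = 6  (label A)
d(q,P1) = 10  (label A)
d(q,P2) = 3  (label B)
Votes: A=2, B=1
Majority → A

A


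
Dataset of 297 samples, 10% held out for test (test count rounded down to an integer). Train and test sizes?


Test = ⌊297·10/100⌋ = 29
Train = 297 - 29 = 268

Train: 268, Test: 29


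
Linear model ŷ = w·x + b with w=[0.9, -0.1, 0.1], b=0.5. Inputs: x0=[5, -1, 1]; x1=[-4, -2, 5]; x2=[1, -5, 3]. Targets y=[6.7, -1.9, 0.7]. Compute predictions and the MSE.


ŷ0 = (0.9)·(5) + (-0.1)·(-1) + (0.1)·(1) + 0.5 = 5.2
ŷ1 = (0.9)·(-4) + (-0.1)·(-2) + (0.1)·(5) + 0.5 = -2.4
ŷ2 = (0.9)·(1) + (-0.1)·(-5) + (0.1)·(3) + 0.5 = 2.2
errors² = [2.25, 0.25, 2.25]
MSE = 4.7500/3 = 1.5833

1.5833


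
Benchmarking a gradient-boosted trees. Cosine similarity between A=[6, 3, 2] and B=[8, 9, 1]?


A·B = 6·8 + 3·9 + 2·1 = 77
‖A‖ = √49 = 7, ‖B‖ = √146 = 12.083
cos = 77/(√49·√146) = 77/√7154 = 0.9104

0.9104


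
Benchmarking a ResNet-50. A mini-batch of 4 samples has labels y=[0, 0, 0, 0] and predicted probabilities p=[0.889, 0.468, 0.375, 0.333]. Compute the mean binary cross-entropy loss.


L[0] = -ln(1-0.889) = -ln(0.111) = 2.1982
L[1] = -ln(1-0.468) = -ln(0.532) = 0.6311
L[2] = -ln(1-0.375) = -ln(0.625) = 0.47
L[3] = -ln(1-0.333) = -ln(0.667) = 0.405
mean = (2.1982 + 0.6311 + 0.47 + 0.405)/4 = 0.9261

0.9261


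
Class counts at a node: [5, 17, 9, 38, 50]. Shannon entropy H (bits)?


Probabilities: [5/119, 17/119, 9/119, 38/119, 50/119] ≈ [0.042, 0.1429, 0.0756, 0.3193, 0.4202]
H = -((5/119)·log₂(5/119) + (17/119)·log₂(17/119) + (9/119)·log₂(9/119) + (38/119)·log₂(38/119) + (50/119)·log₂(50/119))
  = 1.9264 bits

1.9264 bits


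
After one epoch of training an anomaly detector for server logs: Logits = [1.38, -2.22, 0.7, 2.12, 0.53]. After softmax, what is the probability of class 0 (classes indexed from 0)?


Exponentials: e^1.38=3.9749, e^-2.22=0.1086, e^0.7=2.0138, e^2.12=8.3311, e^0.53=1.6989
Sum = 16.1273
Softmax = [0.2465, 0.0067, 0.1249, 0.5166, 0.1053]
p[0] = 3.9749/16.1273 = 0.2465

0.2465


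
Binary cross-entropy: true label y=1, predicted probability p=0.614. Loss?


BCE = -[y·ln(p) + (1-y)·ln(1-p)]
= -1·ln(0.614) - 0
= -ln(0.614) = 0.4878

0.4878


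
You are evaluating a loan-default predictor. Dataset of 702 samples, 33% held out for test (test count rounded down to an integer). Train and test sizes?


Test = ⌊702·33/100⌋ = 231
Train = 702 - 231 = 471

Train: 471, Test: 231


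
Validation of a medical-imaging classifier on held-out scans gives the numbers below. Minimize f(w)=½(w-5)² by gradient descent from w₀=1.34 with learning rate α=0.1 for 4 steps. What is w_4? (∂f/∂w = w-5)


step 1: grad = 1.34-5 = -3.66; w = 1.34 - 0.1·(-3.66) = 1.706
step 2: grad = 1.706-5 = -3.294; w = 1.706 - 0.1·(-3.294) = 2.0354
step 3: grad = 2.0354-5 = -2.9646; w = 2.0354 - 0.1·(-2.9646) = 2.33186
step 4: grad = 2.33186-5 = -2.66814; w = 2.33186 - 0.1·(-2.66814) = 2.598674

2.598674


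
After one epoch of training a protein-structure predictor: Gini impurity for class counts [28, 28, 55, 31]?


Probabilities: [28/142, 28/142, 55/142, 31/142] ≈ [0.1972, 0.1972, 0.3873, 0.2183]
Σpᵢ² = (784 + 784 + 3025 + 961)/142² = 5554/20164
Gini = 1 - Σpᵢ² = 1 - 5554/20164 = 0.7246

0.7246


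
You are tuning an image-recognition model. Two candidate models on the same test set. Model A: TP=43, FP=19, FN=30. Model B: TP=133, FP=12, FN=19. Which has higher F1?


Model A: P=43/62=0.6935, R=43/73=0.589, F1=2PR/(P+R)=2TP/(2TP+FP+FN)=86/135=0.637
Model B: P=133/145=0.9172, R=133/152=0.875, F1=2PR/(P+R)=2TP/(2TP+FP+FN)=266/297=0.8956
0.637 < 0.8956 → Model B

Model B


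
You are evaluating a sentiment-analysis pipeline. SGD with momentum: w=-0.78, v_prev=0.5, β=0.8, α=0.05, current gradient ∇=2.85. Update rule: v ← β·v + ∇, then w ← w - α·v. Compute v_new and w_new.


v_new = 0.8·0.5 + 2.85 = 0.4 + 2.85 = 3.25
w_new = -0.78 - 0.05·3.25 = -0.78 - 0.1625 = -0.9425

v_new=3.25, w_new=-0.9425


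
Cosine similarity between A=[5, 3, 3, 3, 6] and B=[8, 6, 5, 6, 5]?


A·B = 5·8 + 3·6 + 3·5 + 3·6 + 6·5 = 121
‖A‖ = √88 = 9.3808, ‖B‖ = √186 = 13.6382
cos = 121/(√88·√186) = 121/√16368 = 0.9458

0.9458


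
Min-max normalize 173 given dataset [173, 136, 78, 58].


min=58, max=173
(173-58)/(173-58) = 115/115 = 1.0

1.0


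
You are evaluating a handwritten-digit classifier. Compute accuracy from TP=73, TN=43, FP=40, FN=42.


Accuracy = (TP+TN)/(TP+TN+FP+FN)
= (73+43)/(198)
= 116/198 = 58.59%

58.59%


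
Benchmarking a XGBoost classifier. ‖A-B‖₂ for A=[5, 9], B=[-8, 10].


d = √((5+ 8)² + (9-10)²)
  = √(169 + 1)
  = √170 = 13.0384

13.0384


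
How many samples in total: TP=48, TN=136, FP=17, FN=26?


Total = TP + TN + FP + FN
= 48 + 136 + 17 + 26
= 227
(Predicted positive: 65, predicted negative: 162)

227


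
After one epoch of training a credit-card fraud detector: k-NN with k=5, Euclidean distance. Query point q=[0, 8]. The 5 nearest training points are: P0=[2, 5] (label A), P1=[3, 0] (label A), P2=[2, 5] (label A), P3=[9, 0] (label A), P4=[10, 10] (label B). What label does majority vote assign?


d(q,P0) = 3.6056  (label A)
d(q,P1) = 8.544  (label A)
d(q,P2) = 3.6056  (label A)
d(q,P3) = 12.0416  (label A)
d(q,P4) = 10.198  (label B)
Votes: A=4, B=1
Majority → A

A


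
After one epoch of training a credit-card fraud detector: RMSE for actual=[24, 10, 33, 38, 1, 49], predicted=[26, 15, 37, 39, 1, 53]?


MSE = 62/6 = 10.3333
RMSE = √(62/6) = 3.2146

3.2146


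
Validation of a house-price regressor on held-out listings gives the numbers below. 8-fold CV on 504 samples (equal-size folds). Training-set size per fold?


Fold size = 504/8 = 63
Training per fold = 504 - 63 = 441

441


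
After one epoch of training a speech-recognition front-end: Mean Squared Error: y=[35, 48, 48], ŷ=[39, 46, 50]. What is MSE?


Squared errors: (35-39)²=16, (48-46)²=4, (48-50)²=4
Sum = 24
MSE = 24/3 = 8

8


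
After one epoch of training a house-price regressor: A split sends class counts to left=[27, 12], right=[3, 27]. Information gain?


Parent = [30, 39], H_parent = 0.9877
H_left = 0.8905 (n=39), H_right = 0.469 (n=30)
H_children = (39/69)·0.8905 + (30/69)·0.469 = 0.7072
IG = 0.9877 - 0.7072 = 0.2805

0.2805


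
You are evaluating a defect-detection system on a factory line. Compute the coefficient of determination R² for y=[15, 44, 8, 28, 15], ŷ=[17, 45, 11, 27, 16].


ȳ = 22
SS_res = Σ(y-ŷ)² = 16
SS_tot = Σ(y-ȳ)² = 814
R² = 1 - SS_res/SS_tot = 1 - 0.0197 = 0.9803

0.9803


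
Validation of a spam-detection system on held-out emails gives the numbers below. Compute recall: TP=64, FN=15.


Recall = TP/(TP+FN)
= 64/(64+15)
= 64/79 = 81.01%

81.01%


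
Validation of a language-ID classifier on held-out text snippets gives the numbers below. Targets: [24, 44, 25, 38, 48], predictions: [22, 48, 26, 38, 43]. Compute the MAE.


Absolute errors: |24-22|=2, |44-48|=4, |25-26|=1, |38-38|=0, |48-43|=5
Sum = 12
MAE = 12/5 = 12/5

12/5


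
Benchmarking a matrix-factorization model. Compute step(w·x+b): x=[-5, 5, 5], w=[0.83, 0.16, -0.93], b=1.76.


z = (-5)·(0.83) + (5)·(0.16) + (5)·(-0.93) + 1.76
  = -6.24
step(z) = 0 (z<0)

0


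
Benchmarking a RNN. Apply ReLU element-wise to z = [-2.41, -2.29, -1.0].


ReLU(-2.41) = max(0, -2.41) = 0.0
ReLU(-2.29) = max(0, -2.29) = 0.0
ReLU(-1.0) = max(0, -1.0) = 0.0
result = [0.0, 0.0, 0.0]

[0.0, 0.0, 0.0]


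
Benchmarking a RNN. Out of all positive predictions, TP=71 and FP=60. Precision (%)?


Precision = TP/(TP+FP)
= 71/(71+60)
= 71/131 = 54.2%

54.2%


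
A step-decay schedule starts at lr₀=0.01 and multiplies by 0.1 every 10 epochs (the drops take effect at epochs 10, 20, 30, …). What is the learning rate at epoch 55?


n_drops = ⌊55/10⌋ = 5
lr = 0.01·0.1^5 = 0.01·0.00001 = 0.0000001

0.0000001


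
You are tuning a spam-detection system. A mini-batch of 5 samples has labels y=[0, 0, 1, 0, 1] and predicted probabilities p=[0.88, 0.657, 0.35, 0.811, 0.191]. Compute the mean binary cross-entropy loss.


L[0] = -ln(1-0.88) = -ln(0.12) = 2.1203
L[1] = -ln(1-0.657) = -ln(0.343) = 1.07
L[2] = -ln(0.35) = 1.0498
L[3] = -ln(1-0.811) = -ln(0.189) = 1.666
L[4] = -ln(0.191) = 1.6555
mean = (2.1203 + 1.07 + 1.0498 + 1.666 + 1.6555)/5 = 1.5123

1.5123


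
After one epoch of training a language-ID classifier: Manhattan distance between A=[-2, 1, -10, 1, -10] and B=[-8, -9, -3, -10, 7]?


d = |-2+ 8| + |1+ 9| + |-10+ 3| + |1+ 10| + |-10-7|
  = 6 + 10 + 7 + 11 + 17
  = 51

51


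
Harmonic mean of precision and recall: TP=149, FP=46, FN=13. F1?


Precision = 149/195 = 0.7641
Recall = 149/162 = 0.9198
F1 = 2·P·R/(P+R) = 2·TP/(2·TP+FP+FN) = 298/(298+46+13) = 298/357 = 0.8347

0.8347


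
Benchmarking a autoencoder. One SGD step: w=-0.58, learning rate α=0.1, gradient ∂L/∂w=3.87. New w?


w_new = w - α·∇
= -0.58 - 0.1·3.87
= -0.58 - 0.387
= -0.967

-0.967


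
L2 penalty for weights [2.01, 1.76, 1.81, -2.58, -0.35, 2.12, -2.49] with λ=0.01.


‖w‖₂² = (2.01)² + (1.76)² + (1.81)² + (-2.58)² + (-0.35)² + (2.12)² + (-2.49)²
     = 4.0401 + 3.0976 + 3.2761 + 6.6564 + 0.1225 + 4.4944 + 6.2001
     = 27.8872
λ·‖w‖₂² = 0.01·27.8872 = 0.278872

0.278872


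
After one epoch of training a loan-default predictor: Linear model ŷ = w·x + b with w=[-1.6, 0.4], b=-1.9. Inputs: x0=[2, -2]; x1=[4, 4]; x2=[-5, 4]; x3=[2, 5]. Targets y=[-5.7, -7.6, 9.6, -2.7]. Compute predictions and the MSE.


ŷ0 = (-1.6)·(2) + (0.4)·(-2) - 1.9 = -5.9
ŷ1 = (-1.6)·(4) + (0.4)·(4) - 1.9 = -6.7
ŷ2 = (-1.6)·(-5) + (0.4)·(4) - 1.9 = 7.7
ŷ3 = (-1.6)·(2) + (0.4)·(5) - 1.9 = -3.1
errors² = [0.04, 0.81, 3.61, 0.16]
MSE = 4.6200/4 = 1.155

1.155


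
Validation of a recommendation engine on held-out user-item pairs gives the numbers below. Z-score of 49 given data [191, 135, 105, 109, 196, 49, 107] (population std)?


μ = 127.4286, σ = 48.1244
z = (49 - 127.4286)/48.1244 = -1.6297

-1.6297


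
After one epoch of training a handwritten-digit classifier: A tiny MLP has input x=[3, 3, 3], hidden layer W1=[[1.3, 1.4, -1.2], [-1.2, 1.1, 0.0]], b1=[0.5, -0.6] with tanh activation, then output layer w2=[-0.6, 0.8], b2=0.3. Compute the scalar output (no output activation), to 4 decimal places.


z1[0] = (1.3)·(3) + (1.4)·(3) + (-1.2)·(3) + 0.5 = 5.0
z1[1] = (-1.2)·(3) + (1.1)·(3) + (0.0)·(3) - 0.6 = -0.9
h = tanh(z1) = [0.9999, -0.7163]
output = (-0.6)·(0.9999) + (0.8)·(-0.7163) + 0.3 = -0.873

-0.873


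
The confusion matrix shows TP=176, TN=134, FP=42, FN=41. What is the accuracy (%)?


Accuracy = (TP+TN)/(TP+TN+FP+FN)
= (176+134)/(393)
= 310/393 = 78.88%

78.88%


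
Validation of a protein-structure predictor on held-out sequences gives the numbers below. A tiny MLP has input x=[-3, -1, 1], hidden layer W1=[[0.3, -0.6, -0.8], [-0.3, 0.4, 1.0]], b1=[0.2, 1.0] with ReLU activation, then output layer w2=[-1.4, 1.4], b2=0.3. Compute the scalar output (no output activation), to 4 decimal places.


z1[0] = (0.3)·(-3) + (-0.6)·(-1) + (-0.8)·(1) + 0.2 = -0.9
z1[1] = (-0.3)·(-3) + (0.4)·(-1) + (1.0)·(1) + 1.0 = 2.5
h = ReLU(z1) = [0.0, 2.5]
output = (-1.4)·(0.0) + (1.4)·(2.5) + 0.3 = 3.8

3.8


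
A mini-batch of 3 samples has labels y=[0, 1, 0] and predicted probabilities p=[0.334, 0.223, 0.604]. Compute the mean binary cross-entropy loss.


L[0] = -ln(1-0.334) = -ln(0.666) = 0.4065
L[1] = -ln(0.223) = 1.5006
L[2] = -ln(1-0.604) = -ln(0.396) = 0.9263
mean = (0.4065 + 1.5006 + 0.9263)/3 = 0.9445

0.9445


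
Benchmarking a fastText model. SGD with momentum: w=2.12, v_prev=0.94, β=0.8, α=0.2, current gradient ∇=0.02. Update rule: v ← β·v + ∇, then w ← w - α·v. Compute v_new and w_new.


v_new = 0.8·0.94 + 0.02 = 0.752 + 0.02 = 0.772
w_new = 2.12 - 0.2·0.772 = 2.12 - 0.1544 = 1.9656

v_new=0.772, w_new=1.9656


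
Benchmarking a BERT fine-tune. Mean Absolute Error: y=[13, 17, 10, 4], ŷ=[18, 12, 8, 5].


Absolute errors: |13-18|=5, |17-12|=5, |10-8|=2, |4-5|=1
Sum = 13
MAE = 13/4 = 13/4

13/4


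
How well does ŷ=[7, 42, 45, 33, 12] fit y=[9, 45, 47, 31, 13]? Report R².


ȳ = 29
SS_res = Σ(y-ŷ)² = 22
SS_tot = Σ(y-ȳ)² = 1240
R² = 1 - SS_res/SS_tot = 1 - 0.0177 = 0.9823

0.9823


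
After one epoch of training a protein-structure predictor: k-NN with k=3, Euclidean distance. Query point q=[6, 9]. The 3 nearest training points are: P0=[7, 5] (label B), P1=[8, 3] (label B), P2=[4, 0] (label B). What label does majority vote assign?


d(q,P0) = 4.1231  (label B)
d(q,P1) = 6.3246  (label B)
d(q,P2) = 9.2195  (label B)
Votes: A=0, B=3
Majority → B

B


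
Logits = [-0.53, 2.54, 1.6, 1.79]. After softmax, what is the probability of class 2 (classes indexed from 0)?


Exponentials: e^-0.53=0.5886, e^2.54=12.6797, e^1.6=4.953, e^1.79=5.9895
Sum = 24.2108
Softmax = [0.0243, 0.5237, 0.2046, 0.2474]
p[2] = 4.953/24.2108 = 0.2046

0.2046


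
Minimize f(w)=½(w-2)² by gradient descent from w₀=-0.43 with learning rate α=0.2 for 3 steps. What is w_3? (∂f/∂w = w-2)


step 1: grad = -0.43-2 = -2.43; w = -0.43 - 0.2·(-2.43) = 0.056
step 2: grad = 0.056-2 = -1.944; w = 0.056 - 0.2·(-1.944) = 0.4448
step 3: grad = 0.4448-2 = -1.5552; w = 0.4448 - 0.2·(-1.5552) = 0.75584

0.75584


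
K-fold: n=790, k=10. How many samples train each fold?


Fold size = 790/10 = 79
Training per fold = 790 - 79 = 711

711


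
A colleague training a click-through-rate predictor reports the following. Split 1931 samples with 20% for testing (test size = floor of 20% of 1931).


Test = ⌊1931·20/100⌋ = 386
Train = 1931 - 386 = 1545

Train: 1545, Test: 386


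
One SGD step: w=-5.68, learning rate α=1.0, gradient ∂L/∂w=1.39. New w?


w_new = w - α·∇
= -5.68 - 1.0·1.39
= -5.68 - 1.39
= -7.07

-7.07


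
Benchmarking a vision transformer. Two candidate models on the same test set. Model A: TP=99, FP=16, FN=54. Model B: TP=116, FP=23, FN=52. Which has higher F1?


Model A: P=99/115=0.8609, R=99/153=0.6471, F1=2PR/(P+R)=2TP/(2TP+FP+FN)=198/268=0.7388
Model B: P=116/139=0.8345, R=116/168=0.6905, F1=2PR/(P+R)=2TP/(2TP+FP+FN)=232/307=0.7557
0.7388 < 0.7557 → Model B

Model B


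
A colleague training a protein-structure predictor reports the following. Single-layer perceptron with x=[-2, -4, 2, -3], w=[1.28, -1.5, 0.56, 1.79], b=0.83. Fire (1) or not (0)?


z = (-2)·(1.28) + (-4)·(-1.5) + (2)·(0.56) + (-3)·(1.79) + 0.83
  = 0.02
step(z) = 1 (z≥0)

1


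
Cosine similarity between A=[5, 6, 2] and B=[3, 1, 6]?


A·B = 5·3 + 6·1 + 2·6 = 33
‖A‖ = √65 = 8.0623, ‖B‖ = √46 = 6.7823
cos = 33/(√65·√46) = 33/√2990 = 0.6035

0.6035


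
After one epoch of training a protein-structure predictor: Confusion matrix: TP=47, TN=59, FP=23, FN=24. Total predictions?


Total = TP + TN + FP + FN
= 47 + 59 + 23 + 24
= 153
(Predicted positive: 70, predicted negative: 83)

153


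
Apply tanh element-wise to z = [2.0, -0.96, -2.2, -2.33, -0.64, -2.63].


tanh(2.0) = 0.964
tanh(-0.96) = -0.7443
tanh(-2.2) = -0.9757
tanh(-2.33) = -0.9812
tanh(-0.64) = -0.5649
tanh(-2.63) = -0.9897
result = [0.964, -0.7443, -0.9757, -0.9812, -0.5649, -0.9897]

[0.964, -0.7443, -0.9757, -0.9812, -0.5649, -0.9897]


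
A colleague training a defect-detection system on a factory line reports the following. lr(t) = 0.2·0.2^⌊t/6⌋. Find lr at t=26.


n_drops = ⌊26/6⌋ = 4
lr = 0.2·0.2^4 = 0.2·0.0016 = 0.00032

0.00032


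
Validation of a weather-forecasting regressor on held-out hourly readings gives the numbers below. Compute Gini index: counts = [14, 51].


Probabilities: [14/65, 51/65] ≈ [0.2154, 0.7846]
Σpᵢ² = (196 + 2601)/65² = 2797/4225
Gini = 1 - Σpᵢ² = 1 - 2797/4225 = 0.338

0.338


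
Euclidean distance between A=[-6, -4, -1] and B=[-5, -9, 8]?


d = √((-6+ 5)² + (-4+ 9)² + (-1-8)²)
  = √(1 + 25 + 81)
  = √107 = 10.3441

10.3441


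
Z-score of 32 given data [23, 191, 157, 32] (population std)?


μ = 100.75, σ = 74.298
z = (32 - 100.75)/74.298 = -0.9253

-0.9253


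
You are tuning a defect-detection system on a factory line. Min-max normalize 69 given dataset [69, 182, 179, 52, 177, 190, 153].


min=52, max=190
(69-52)/(190-52) = 17/138 = 0.1232

0.1232


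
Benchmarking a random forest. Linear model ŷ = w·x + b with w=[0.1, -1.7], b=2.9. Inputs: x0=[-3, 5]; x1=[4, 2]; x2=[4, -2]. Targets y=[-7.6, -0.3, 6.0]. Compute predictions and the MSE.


ŷ0 = (0.1)·(-3) + (-1.7)·(5) + 2.9 = -5.9
ŷ1 = (0.1)·(4) + (-1.7)·(2) + 2.9 = -0.1
ŷ2 = (0.1)·(4) + (-1.7)·(-2) + 2.9 = 6.7
errors² = [2.89, 0.04, 0.49]
MSE = 3.4200/3 = 1.14

1.14


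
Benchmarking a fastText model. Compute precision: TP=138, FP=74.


Precision = TP/(TP+FP)
= 138/(138+74)
= 138/212 = 65.09%

65.09%


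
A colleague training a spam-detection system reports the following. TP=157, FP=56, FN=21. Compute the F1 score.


Precision = 157/213 = 0.7371
Recall = 157/178 = 0.882
F1 = 2·P·R/(P+R) = 2·TP/(2·TP+FP+FN) = 314/(314+56+21) = 314/391 = 0.8031

0.8031


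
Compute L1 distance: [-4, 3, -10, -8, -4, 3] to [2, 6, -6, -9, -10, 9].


d = |-4-2| + |3-6| + |-10+ 6| + |-8+ 9| + |-4+ 10| + |3-9|
  = 6 + 3 + 4 + 1 + 6 + 6
  = 26

26


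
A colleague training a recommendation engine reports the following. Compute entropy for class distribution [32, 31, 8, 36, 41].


Probabilities: [32/148, 31/148, 8/148, 36/148, 41/148] ≈ [0.2162, 0.2095, 0.0541, 0.2432, 0.277]
H = -((32/148)·log₂(32/148) + (31/148)·log₂(31/148) + (8/148)·log₂(8/148) + (36/148)·log₂(36/148) + (41/148)·log₂(41/148))
  = 2.1868 bits

2.1868 bits


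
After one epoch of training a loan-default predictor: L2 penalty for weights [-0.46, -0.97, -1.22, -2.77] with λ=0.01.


‖w‖₂² = (-0.46)² + (-0.97)² + (-1.22)² + (-2.77)²
     = 0.2116 + 0.9409 + 1.4884 + 7.6729
     = 10.3138
λ·‖w‖₂² = 0.01·10.3138 = 0.103138

0.103138


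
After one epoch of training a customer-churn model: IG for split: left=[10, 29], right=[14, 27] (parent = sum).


Parent = [24, 56], H_parent = 0.8813
H_left = 0.8213 (n=39), H_right = 0.9262 (n=41)
H_children = (39/80)·0.8213 + (41/80)·0.9262 = 0.8751
IG = 0.8813 - 0.8751 = 0.0062

0.0062


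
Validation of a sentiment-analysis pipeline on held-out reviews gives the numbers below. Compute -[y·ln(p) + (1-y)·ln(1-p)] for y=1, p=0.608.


BCE = -[y·ln(p) + (1-y)·ln(1-p)]
= -1·ln(0.608) - 0
= -ln(0.608) = 0.4976

0.4976


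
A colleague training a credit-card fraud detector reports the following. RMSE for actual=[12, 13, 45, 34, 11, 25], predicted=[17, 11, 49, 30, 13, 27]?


MSE = 69/6 = 11.5
RMSE = √(69/6) = 3.3912

3.3912


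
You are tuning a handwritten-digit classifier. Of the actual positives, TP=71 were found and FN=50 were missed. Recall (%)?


Recall = TP/(TP+FN)
= 71/(71+50)
= 71/121 = 58.68%

58.68%


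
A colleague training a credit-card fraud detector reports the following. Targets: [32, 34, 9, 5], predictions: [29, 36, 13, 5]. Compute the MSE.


Squared errors: (32-29)²=9, (34-36)²=4, (9-13)²=16, (5-5)²=0
Sum = 29
MSE = 29/4 = 29/4

29/4


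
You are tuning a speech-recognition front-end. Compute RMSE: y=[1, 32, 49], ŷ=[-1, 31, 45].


MSE = 21/3 = 7
RMSE = √(21/3) = 2.6458

2.6458


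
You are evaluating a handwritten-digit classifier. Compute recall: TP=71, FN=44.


Recall = TP/(TP+FN)
= 71/(71+44)
= 71/115 = 61.74%

61.74%


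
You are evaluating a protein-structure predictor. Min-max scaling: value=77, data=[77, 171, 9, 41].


min=9, max=171
(77-9)/(171-9) = 68/162 = 0.4198

0.4198


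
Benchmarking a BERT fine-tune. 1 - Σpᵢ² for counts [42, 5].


Probabilities: [42/47, 5/47] ≈ [0.8936, 0.1064]
Σpᵢ² = (1764 + 25)/47² = 1789/2209
Gini = 1 - Σpᵢ² = 1 - 1789/2209 = 0.1901

0.1901


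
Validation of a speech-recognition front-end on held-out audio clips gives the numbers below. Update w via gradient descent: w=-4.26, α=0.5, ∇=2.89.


w_new = w - α·∇
= -4.26 - 0.5·2.89
= -4.26 - 1.445
= -5.705

-5.705


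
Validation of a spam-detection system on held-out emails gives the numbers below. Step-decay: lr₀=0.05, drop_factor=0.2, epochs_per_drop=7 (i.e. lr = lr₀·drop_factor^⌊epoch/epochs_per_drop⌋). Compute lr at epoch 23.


n_drops = ⌊23/7⌋ = 3
lr = 0.05·0.2^3 = 0.05·0.008 = 0.0004

0.0004


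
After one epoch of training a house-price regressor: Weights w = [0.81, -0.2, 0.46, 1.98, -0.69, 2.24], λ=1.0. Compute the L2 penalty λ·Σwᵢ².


‖w‖₂² = (0.81)² + (-0.2)² + (0.46)² + (1.98)² + (-0.69)² + (2.24)²
     = 0.6561 + 0.04 + 0.2116 + 3.9204 + 0.4761 + 5.0176
     = 10.3218
λ·‖w‖₂² = 1.0·10.3218 = 10.3218

10.3218


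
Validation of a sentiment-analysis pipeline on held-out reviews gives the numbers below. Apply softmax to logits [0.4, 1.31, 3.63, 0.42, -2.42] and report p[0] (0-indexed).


Exponentials: e^0.4=1.4918, e^1.31=3.7062, e^3.63=37.7128, e^0.42=1.522, e^-2.42=0.0889
Sum = 44.5217
Softmax = [0.0335, 0.0832, 0.8471, 0.0342, 0.002]
p[0] = 1.4918/44.5217 = 0.0335

0.0335


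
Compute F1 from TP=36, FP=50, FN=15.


Precision = 36/86 = 0.4186
Recall = 36/51 = 0.7059
F1 = 2·P·R/(P+R) = 2·TP/(2·TP+FP+FN) = 72/(72+50+15) = 72/137 = 0.5255

0.5255


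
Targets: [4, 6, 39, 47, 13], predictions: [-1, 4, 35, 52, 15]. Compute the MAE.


Absolute errors: |4+ 1|=5, |6-4|=2, |39-35|=4, |47-52|=5, |13-15|=2
Sum = 18
MAE = 18/5 = 18/5

18/5


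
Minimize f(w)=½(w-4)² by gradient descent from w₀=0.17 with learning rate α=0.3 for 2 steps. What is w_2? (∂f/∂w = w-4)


step 1: grad = 0.17-4 = -3.83; w = 0.17 - 0.3·(-3.83) = 1.319
step 2: grad = 1.319-4 = -2.681; w = 1.319 - 0.3·(-2.681) = 2.1233

2.1233


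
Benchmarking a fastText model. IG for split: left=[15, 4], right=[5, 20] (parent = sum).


Parent = [20, 24], H_parent = 0.994
H_left = 0.7425 (n=19), H_right = 0.7219 (n=25)
H_children = (19/44)·0.7425 + (25/44)·0.7219 = 0.7308
IG = 0.994 - 0.7308 = 0.2632

0.2632


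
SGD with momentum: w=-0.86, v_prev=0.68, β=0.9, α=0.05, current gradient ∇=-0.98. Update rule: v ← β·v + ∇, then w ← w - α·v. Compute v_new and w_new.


v_new = 0.9·0.68 - 0.98 = 0.612 - 0.98 = -0.368
w_new = -0.86 - 0.05·-0.368 = -0.86 + 0.0184 = -0.8416

v_new=-0.368, w_new=-0.8416


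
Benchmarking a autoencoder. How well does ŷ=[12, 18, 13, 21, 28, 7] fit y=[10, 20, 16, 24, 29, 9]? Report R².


ȳ = 18
SS_res = Σ(y-ŷ)² = 31
SS_tot = Σ(y-ȳ)² = 310
R² = 1 - SS_res/SS_tot = 1 - 0.1 = 0.9

0.9


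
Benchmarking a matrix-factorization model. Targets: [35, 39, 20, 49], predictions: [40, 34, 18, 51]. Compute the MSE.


Squared errors: (35-40)²=25, (39-34)²=25, (20-18)²=4, (49-51)²=4
Sum = 58
MSE = 58/4 = 29/2

29/2


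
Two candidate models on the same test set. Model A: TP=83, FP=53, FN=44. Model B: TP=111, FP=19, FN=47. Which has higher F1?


Model A: P=83/136=0.6103, R=83/127=0.6535, F1=2PR/(P+R)=2TP/(2TP+FP+FN)=166/263=0.6312
Model B: P=111/130=0.8538, R=111/158=0.7025, F1=2PR/(P+R)=2TP/(2TP+FP+FN)=222/288=0.7708
0.6312 < 0.7708 → Model B

Model B


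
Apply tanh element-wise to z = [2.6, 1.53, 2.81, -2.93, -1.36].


tanh(2.6) = 0.989
tanh(1.53) = 0.9104
tanh(2.81) = 0.9928
tanh(-2.93) = -0.9943
tanh(-1.36) = -0.8764
result = [0.989, 0.9104, 0.9928, -0.9943, -0.8764]

[0.989, 0.9104, 0.9928, -0.9943, -0.8764]


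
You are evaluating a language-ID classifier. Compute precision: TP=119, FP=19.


Precision = TP/(TP+FP)
= 119/(119+19)
= 119/138 = 86.23%

86.23%


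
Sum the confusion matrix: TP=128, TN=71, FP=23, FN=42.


Total = TP + TN + FP + FN
= 128 + 71 + 23 + 42
= 264
(Predicted positive: 151, predicted negative: 113)

264


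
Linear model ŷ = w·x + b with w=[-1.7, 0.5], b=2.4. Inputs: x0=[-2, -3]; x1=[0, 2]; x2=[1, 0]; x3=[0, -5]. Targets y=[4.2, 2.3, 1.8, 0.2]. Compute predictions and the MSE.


ŷ0 = (-1.7)·(-2) + (0.5)·(-3) + 2.4 = 4.3
ŷ1 = (-1.7)·(0) + (0.5)·(2) + 2.4 = 3.4
ŷ2 = (-1.7)·(1) + (0.5)·(0) + 2.4 = 0.7
ŷ3 = (-1.7)·(0) + (0.5)·(-5) + 2.4 = -0.1
errors² = [0.01, 1.21, 1.21, 0.09]
MSE = 2.5200/4 = 0.63

0.63


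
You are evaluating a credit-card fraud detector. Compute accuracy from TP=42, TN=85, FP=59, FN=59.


Accuracy = (TP+TN)/(TP+TN+FP+FN)
= (42+85)/(245)
= 127/245 = 51.84%

51.84%


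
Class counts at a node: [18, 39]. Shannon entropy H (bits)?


Probabilities: [18/57, 39/57] ≈ [0.3158, 0.6842]
H = -((18/57)·log₂(18/57) + (39/57)·log₂(39/57))
  = 0.8997 bits

0.8997 bits


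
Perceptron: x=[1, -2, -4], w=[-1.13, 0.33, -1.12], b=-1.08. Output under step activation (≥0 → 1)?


z = (1)·(-1.13) + (-2)·(0.33) + (-4)·(-1.12) - 1.08
  = 1.61
step(z) = 1 (z≥0)

1


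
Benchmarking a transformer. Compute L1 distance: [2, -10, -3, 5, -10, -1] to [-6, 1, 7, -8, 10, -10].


d = |2+ 6| + |-10-1| + |-3-7| + |5+ 8| + |-10-10| + |-1+ 10|
  = 8 + 11 + 10 + 13 + 20 + 9
  = 71

71


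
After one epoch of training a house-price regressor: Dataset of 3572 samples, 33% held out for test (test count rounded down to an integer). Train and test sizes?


Test = ⌊3572·33/100⌋ = 1178
Train = 3572 - 1178 = 2394

Train: 2394, Test: 1178


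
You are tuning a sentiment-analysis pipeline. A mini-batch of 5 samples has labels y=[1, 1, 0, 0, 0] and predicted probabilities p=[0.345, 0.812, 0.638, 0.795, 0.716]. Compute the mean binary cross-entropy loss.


L[0] = -ln(0.345) = 1.0642
L[1] = -ln(0.812) = 0.2083
L[2] = -ln(1-0.638) = -ln(0.362) = 1.0161
L[3] = -ln(1-0.795) = -ln(0.205) = 1.5847
L[4] = -ln(1-0.716) = -ln(0.284) = 1.2588
mean = (1.0642 + 0.2083 + 1.0161 + 1.5847 + 1.2588)/5 = 1.0264

1.0264
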